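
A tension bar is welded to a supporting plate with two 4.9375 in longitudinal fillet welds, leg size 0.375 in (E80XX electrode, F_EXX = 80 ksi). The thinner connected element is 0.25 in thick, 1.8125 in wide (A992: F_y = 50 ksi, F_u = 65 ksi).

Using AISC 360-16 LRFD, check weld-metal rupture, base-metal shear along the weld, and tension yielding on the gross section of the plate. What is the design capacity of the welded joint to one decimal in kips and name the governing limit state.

Weld metal: throat = 0.707×0.375 = 0.26513 in, L = 2×4.9375 = 9.875 in. φR_n = 0.75 × 0.6 × 80 × 0.26513 × 9.875 = 94.3 kips.
Base metal shear (0.25 in plate): yield φR_n = 1.0×0.6×50×0.25×9.875 = 74.1 kips; rupture φR_n = 0.75×0.6×65×0.25×9.875 = 72.2 kips; take 72.2 kips (rupture).
Tension yield (gross): A_g = 1.8125×0.25 = 0.45313 in². φR_n = 0.90 × 50 × 0.45313 = 20.4 kips.
Governing: min(94.3, 72.2, 20.4) = 20.4 kips → gross-section yield.

20.4 kips (gross-section yield governs)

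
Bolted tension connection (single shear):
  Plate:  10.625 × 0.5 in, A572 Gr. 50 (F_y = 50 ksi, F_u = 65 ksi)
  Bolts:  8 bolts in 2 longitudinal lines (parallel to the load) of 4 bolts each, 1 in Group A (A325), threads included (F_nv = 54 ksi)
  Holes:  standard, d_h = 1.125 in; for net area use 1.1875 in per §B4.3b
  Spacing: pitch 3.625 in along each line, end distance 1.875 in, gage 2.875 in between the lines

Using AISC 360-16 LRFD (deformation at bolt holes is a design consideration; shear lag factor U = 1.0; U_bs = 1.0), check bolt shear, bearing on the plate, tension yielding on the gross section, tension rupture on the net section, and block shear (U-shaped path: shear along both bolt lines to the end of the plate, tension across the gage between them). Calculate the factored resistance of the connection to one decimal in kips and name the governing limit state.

201.1 kips (net-section rupture governs)

Bolt shear: A_b = π(1)²/4 = 0.7854 in². φR_n = 0.75 × 54 × 0.7854 × 8 × 1 = 254.5 kips.
Bearing (0.5 in plate, F_u = 65 ksi): end bolts L_c = 1.875 − 1.125/2 = 1.3125, R_n = min(1.2×1.3125×0.5×65, 2.4×1×0.5×65) = 51.188 kips/bolt; interior L_c = 3.625 − 1.125 = 2.5, R_n = 78 kips/bolt. φR_n = 0.75 × (2×51.188 + 6×78) = 427.8 kips.
Tension yield (gross): A_g = 10.625×0.5 = 5.3125 in². φR_n = 0.90 × 50 × 5.3125 = 239.1 kips.
Tension rupture (net): A_n = (10.625 − 2×1.1875)×0.5 = 4.125 in² (U = 1.0, A_e = A_n). φR_n = 0.75 × 65 × 4.125 = 201.1 kips.
Block shear: shear path 2×[1.875+3×3.625] = 2×12.75 in, A_gv = 12.75, A_nv = 2×(12.75 − 3.5×1.1875)×0.5 = 8.5938 in²; tension across gage: (2.875 − 1×1.1875)×0.5 = 0.84375 in². R_n = min(0.6×65×8.5938, 0.6×50×12.75) + 1.0×65×0.84375 = min(335.16, 382.5) + 54.844 = 390 kips. φR_n = 0.75 × 390 = 292.5 kips.
Governing: min(254.5, 427.8, 239.1, 201.1, 292.5) = 201.1 kips → net-section rupture.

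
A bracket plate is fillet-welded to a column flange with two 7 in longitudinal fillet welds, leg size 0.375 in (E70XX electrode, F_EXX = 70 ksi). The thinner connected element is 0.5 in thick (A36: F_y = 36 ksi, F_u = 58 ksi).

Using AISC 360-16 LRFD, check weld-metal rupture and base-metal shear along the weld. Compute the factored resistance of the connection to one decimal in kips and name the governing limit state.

116.9 kips (weld metal governs)

Weld metal: throat = 0.707×0.375 = 0.26513 in, L = 2×7 = 14 in. φR_n = 0.75 × 0.6 × 70 × 0.26513 × 14 = 116.9 kips.
Base metal shear (0.5 in plate): yield φR_n = 1.0×0.6×36×0.5×14 = 151.2 kips; rupture φR_n = 0.75×0.6×58×0.5×14 = 182.7 kips; take 151.2 kips (yield).
Governing: min(116.9, 151.2) = 116.9 kips → weld metal.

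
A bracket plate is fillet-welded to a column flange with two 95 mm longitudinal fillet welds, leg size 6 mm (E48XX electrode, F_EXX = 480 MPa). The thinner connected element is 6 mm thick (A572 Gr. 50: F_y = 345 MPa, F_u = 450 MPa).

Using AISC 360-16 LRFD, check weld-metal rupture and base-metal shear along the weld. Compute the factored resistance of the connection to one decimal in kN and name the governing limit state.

174.1 kN (weld metal governs)

Weld metal: throat = 0.707×6 = 4.242 mm, L = 2×95 = 190 mm. φR_n = 0.75 × 0.6 × 480 × 4.242 × 190 = 174.1 kN.
Base metal shear (6 mm plate): yield φR_n = 1.0×0.6×345×6×190 = 236.0 kN; rupture φR_n = 0.75×0.6×450×6×190 = 230.9 kN; take 230.9 kN (rupture).
Governing: min(174.1, 230.9) = 174.1 kN → weld metal.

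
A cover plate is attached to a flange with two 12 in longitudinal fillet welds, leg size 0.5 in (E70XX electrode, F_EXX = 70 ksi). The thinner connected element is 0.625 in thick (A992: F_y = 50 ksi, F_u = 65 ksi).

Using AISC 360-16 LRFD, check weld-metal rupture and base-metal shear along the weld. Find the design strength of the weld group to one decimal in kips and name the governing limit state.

Weld metal: throat = 0.707×0.5 = 0.3535 in, L = 2×12 = 24 in. φR_n = 0.75 × 0.6 × 70 × 0.3535 × 24 = 267.2 kips.
Base metal shear (0.625 in plate): yield φR_n = 1.0×0.6×50×0.625×24 = 450.0 kips; rupture φR_n = 0.75×0.6×65×0.625×24 = 438.8 kips; take 438.8 kips (rupture).
Governing: min(267.2, 438.8) = 267.2 kips → weld metal.

267.2 kips (weld metal governs)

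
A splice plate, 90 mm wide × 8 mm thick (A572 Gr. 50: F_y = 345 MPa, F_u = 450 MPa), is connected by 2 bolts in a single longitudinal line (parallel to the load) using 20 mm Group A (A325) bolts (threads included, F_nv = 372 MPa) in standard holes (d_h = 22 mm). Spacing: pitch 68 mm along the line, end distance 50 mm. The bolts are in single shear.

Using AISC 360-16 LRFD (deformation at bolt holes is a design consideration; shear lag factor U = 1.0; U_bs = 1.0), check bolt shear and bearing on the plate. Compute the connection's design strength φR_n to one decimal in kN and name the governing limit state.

Bolt shear: A_b = π(20)²/4 = 314.16 mm². φR_n = 0.75 × 372 × 314.16 × 2 × 1 = 175.3 kN.
Bearing (8 mm plate, F_u = 450 MPa): end bolts L_c = 50 − 22/2 = 39, R_n = min(1.2×39×8×450, 2.4×20×8×450) = 168.48 kN/bolt; interior L_c = 68 − 22 = 46, R_n = 172.8 kN/bolt. φR_n = 0.75 × (1×168.48 + 1×172.8) = 256.0 kN.
Governing: min(175.3, 256.0) = 175.3 kN → bolt shear.

175.3 kN (bolt shear governs)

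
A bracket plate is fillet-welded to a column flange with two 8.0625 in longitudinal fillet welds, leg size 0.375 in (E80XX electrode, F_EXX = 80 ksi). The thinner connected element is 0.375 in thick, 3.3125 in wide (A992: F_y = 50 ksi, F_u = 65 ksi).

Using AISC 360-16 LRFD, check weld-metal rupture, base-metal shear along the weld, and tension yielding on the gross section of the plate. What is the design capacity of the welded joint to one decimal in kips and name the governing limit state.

55.9 kips (gross-section yield governs)

Weld metal: throat = 0.707×0.375 = 0.26513 in, L = 2×8.0625 = 16.125 in. φR_n = 0.75 × 0.6 × 80 × 0.26513 × 16.125 = 153.9 kips.
Base metal shear (0.375 in plate): yield φR_n = 1.0×0.6×50×0.375×16.125 = 181.4 kips; rupture φR_n = 0.75×0.6×65×0.375×16.125 = 176.9 kips; take 176.9 kips (rupture).
Tension yield (gross): A_g = 3.3125×0.375 = 1.2422 in². φR_n = 0.90 × 50 × 1.2422 = 55.9 kips.
Governing: min(153.9, 176.9, 55.9) = 55.9 kips → gross-section yield.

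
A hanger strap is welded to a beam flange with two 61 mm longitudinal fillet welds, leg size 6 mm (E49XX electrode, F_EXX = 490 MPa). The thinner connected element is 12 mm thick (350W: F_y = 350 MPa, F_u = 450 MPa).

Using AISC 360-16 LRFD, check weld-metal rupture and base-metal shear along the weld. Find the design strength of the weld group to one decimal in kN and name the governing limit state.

114.1 kN (weld metal governs)

Weld metal: throat = 0.707×6 = 4.242 mm, L = 2×61 = 122 mm. φR_n = 0.75 × 0.6 × 490 × 4.242 × 122 = 114.1 kN.
Base metal shear (12 mm plate): yield φR_n = 1.0×0.6×350×12×122 = 307.4 kN; rupture φR_n = 0.75×0.6×450×12×122 = 296.5 kN; take 296.5 kN (rupture).
Governing: min(114.1, 296.5) = 114.1 kN → weld metal.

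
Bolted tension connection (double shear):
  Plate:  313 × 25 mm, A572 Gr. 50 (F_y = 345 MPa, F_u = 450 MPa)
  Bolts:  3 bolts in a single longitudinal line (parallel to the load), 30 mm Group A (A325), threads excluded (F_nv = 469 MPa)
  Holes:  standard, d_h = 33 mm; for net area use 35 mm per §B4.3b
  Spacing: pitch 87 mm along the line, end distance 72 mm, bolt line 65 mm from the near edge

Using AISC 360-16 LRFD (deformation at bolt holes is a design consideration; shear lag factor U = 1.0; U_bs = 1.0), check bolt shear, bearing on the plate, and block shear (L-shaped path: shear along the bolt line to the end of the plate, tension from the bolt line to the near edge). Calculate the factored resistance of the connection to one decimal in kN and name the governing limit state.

1203.2 kN (block shear governs)

Bolt shear: A_b = π(30)²/4 = 706.86 mm². φR_n = 0.75 × 469 × 706.86 × 3 × 2 = 1491.8 kN.
Bearing (25 mm plate, F_u = 450 MPa): end bolts L_c = 72 − 33/2 = 55.5, R_n = min(1.2×55.5×25×450, 2.4×30×25×450) = 749.25 kN/bolt; interior L_c = 87 − 33 = 54, R_n = 729 kN/bolt. φR_n = 0.75 × (1×749.25 + 2×729) = 1655.4 kN.
Block shear: shear path 1×[72+2×87] = 1×246 mm, A_gv = 6150, A_nv = 1×(246 − 2.5×35)×25 = 3962.5 mm²; tension to near edge: (65 − 0.5×35)×25 = 1187.5 mm². R_n = min(0.6×450×3962.5, 0.6×345×6150) + 1.0×450×1187.5 = min(1069.9, 1273.1) + 534.38 = 1604.3 kN. φR_n = 0.75 × 1604.3 = 1203.2 kN.
Governing: min(1491.8, 1655.4, 1203.2) = 1203.2 kN → block shear.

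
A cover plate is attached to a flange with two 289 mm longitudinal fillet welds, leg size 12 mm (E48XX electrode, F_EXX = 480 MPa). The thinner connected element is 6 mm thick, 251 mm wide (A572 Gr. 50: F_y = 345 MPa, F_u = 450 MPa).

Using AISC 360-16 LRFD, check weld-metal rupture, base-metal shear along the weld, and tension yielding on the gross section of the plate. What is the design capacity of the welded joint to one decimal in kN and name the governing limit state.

Weld metal: throat = 0.707×12 = 8.484 mm, L = 2×289 = 578 mm. φR_n = 0.75 × 0.6 × 480 × 8.484 × 578 = 1059.2 kN.
Base metal shear (6 mm plate): yield φR_n = 1.0×0.6×345×6×578 = 717.9 kN; rupture φR_n = 0.75×0.6×450×6×578 = 702.3 kN; take 702.3 kN (rupture).
Tension yield (gross): A_g = 251×6 = 1506 mm². φR_n = 0.90 × 345 × 1506 = 467.6 kN.
Governing: min(1059.2, 702.3, 467.6) = 467.6 kN → gross-section yield.

467.6 kN (gross-section yield governs)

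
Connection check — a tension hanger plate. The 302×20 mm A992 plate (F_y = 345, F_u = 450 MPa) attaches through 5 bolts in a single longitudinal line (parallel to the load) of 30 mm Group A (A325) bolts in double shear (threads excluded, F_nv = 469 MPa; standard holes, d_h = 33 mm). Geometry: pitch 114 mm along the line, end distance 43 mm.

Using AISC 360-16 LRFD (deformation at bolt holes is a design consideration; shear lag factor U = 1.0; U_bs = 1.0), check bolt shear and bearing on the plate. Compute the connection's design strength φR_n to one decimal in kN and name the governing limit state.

2158.7 kN (bearing governs)

Bolt shear: A_b = π(30)²/4 = 706.86 mm². φR_n = 0.75 × 469 × 706.86 × 5 × 2 = 2486.4 kN.
Bearing (20 mm plate, F_u = 450 MPa): end bolts L_c = 43 − 33/2 = 26.5, R_n = min(1.2×26.5×20×450, 2.4×30×20×450) = 286.2 kN/bolt; interior L_c = 114 − 33 = 81, R_n = 648 kN/bolt. φR_n = 0.75 × (1×286.2 + 4×648) = 2158.7 kN.
Governing: min(2486.4, 2158.7) = 2158.7 kN → bearing.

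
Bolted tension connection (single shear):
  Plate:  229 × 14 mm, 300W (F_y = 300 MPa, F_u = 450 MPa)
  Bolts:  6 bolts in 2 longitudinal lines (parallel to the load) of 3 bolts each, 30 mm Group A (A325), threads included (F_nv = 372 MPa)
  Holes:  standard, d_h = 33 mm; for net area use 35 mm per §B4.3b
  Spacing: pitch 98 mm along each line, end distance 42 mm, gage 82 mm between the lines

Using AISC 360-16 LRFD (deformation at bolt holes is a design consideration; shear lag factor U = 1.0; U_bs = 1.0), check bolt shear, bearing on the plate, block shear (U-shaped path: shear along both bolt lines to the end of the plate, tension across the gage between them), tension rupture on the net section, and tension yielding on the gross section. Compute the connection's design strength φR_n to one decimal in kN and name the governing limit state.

751.3 kN (net-section rupture governs)

Bolt shear: A_b = π(30)²/4 = 706.86 mm². φR_n = 0.75 × 372 × 706.86 × 6 × 1 = 1183.3 kN.
Bearing (14 mm plate, F_u = 450 MPa): end bolts L_c = 42 − 33/2 = 25.5, R_n = min(1.2×25.5×14×450, 2.4×30×14×450) = 192.78 kN/bolt; interior L_c = 98 − 33 = 65, R_n = 453.6 kN/bolt. φR_n = 0.75 × (2×192.78 + 4×453.6) = 1650.0 kN.
Block shear: shear path 2×[42+2×98] = 2×238 mm, A_gv = 6664, A_nv = 2×(238 − 2.5×35)×14 = 4214 mm²; tension across gage: (82 − 1×35)×14 = 658 mm². R_n = min(0.6×450×4214, 0.6×300×6664) + 1.0×450×658 = min(1137.8, 1199.5) + 296.1 = 1433.9 kN. φR_n = 0.75 × 1433.9 = 1075.4 kN.
Tension rupture (net): A_n = (229 − 2×35)×14 = 2226 mm² (U = 1.0, A_e = A_n). φR_n = 0.75 × 450 × 2226 = 751.3 kN.
Tension yield (gross): A_g = 229×14 = 3206 mm². φR_n = 0.90 × 300 × 3206 = 865.6 kN.
Governing: min(1183.3, 1650.0, 1075.4, 751.3, 865.6) = 751.3 kN → net-section rupture.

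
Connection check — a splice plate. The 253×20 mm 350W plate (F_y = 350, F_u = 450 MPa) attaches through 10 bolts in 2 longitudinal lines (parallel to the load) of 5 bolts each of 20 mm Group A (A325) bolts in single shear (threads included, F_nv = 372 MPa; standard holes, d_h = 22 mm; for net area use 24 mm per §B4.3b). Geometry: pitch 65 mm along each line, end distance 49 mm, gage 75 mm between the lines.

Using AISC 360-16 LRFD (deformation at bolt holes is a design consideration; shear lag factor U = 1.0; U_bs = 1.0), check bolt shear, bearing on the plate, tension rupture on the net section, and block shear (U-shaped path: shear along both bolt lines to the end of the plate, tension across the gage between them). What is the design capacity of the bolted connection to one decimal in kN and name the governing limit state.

Bolt shear: A_b = π(20)²/4 = 314.16 mm². φR_n = 0.75 × 372 × 314.16 × 10 × 1 = 876.5 kN.
Bearing (20 mm plate, F_u = 450 MPa): end bolts L_c = 49 − 22/2 = 38, R_n = min(1.2×38×20×450, 2.4×20×20×450) = 410.4 kN/bolt; interior L_c = 65 − 22 = 43, R_n = 432 kN/bolt. φR_n = 0.75 × (2×410.4 + 8×432) = 3207.6 kN.
Tension rupture (net): A_n = (253 − 2×24)×20 = 4100 mm² (U = 1.0, A_e = A_n). φR_n = 0.75 × 450 × 4100 = 1383.8 kN.
Block shear: shear path 2×[49+4×65] = 2×309 mm, A_gv = 12360, A_nv = 2×(309 − 4.5×24)×20 = 8040 mm²; tension across gage: (75 − 1×24)×20 = 1020 mm². R_n = min(0.6×450×8040, 0.6×350×12360) + 1.0×450×1020 = min(2170.8, 2595.6) + 459 = 2629.8 kN. φR_n = 0.75 × 2629.8 = 1972.4 kN.
Governing: min(876.5, 3207.6, 1383.8, 1972.4) = 876.5 kN → bolt shear.

876.5 kN (bolt shear governs)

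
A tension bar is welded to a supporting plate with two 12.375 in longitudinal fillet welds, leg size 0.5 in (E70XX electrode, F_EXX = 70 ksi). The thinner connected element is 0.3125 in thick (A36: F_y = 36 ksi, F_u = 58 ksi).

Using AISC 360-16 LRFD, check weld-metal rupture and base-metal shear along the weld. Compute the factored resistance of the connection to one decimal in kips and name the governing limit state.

167.1 kips (base-metal shear governs)

Weld metal: throat = 0.707×0.5 = 0.3535 in, L = 2×12.375 = 24.75 in. φR_n = 0.75 × 0.6 × 70 × 0.3535 × 24.75 = 275.6 kips.
Base metal shear (0.3125 in plate): yield φR_n = 1.0×0.6×36×0.3125×24.75 = 167.1 kips; rupture φR_n = 0.75×0.6×58×0.3125×24.75 = 201.9 kips; take 167.1 kips (yield).
Governing: min(275.6, 167.1) = 167.1 kips → base-metal shear.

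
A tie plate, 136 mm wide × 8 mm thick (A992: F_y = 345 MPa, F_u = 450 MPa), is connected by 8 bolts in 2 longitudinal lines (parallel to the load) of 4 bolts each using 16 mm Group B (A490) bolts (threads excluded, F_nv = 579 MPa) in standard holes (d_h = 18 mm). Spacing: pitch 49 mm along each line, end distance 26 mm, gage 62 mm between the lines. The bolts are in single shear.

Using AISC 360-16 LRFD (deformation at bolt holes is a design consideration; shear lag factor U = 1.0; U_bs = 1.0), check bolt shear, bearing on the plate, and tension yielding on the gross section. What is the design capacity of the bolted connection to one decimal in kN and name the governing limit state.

Bolt shear: A_b = π(16)²/4 = 201.06 mm². φR_n = 0.75 × 579 × 201.06 × 8 × 1 = 698.5 kN.
Bearing (8 mm plate, F_u = 450 MPa): end bolts L_c = 26 − 18/2 = 17, R_n = min(1.2×17×8×450, 2.4×16×8×450) = 73.44 kN/bolt; interior L_c = 49 − 18 = 31, R_n = 133.92 kN/bolt. φR_n = 0.75 × (2×73.44 + 6×133.92) = 712.8 kN.
Tension yield (gross): A_g = 136×8 = 1088 mm². φR_n = 0.90 × 345 × 1088 = 337.8 kN.
Governing: min(698.5, 712.8, 337.8) = 337.8 kN → gross-section yield.

337.8 kN (gross-section yield governs)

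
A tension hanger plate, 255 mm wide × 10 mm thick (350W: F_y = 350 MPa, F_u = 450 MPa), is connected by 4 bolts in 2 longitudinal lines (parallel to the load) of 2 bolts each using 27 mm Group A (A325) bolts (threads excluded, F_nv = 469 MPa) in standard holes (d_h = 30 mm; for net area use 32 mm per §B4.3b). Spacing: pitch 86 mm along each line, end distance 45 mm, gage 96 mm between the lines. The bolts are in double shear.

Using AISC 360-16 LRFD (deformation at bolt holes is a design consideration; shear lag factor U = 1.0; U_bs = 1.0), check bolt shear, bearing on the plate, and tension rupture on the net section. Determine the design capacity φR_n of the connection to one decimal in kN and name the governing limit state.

Bolt shear: A_b = π(27)²/4 = 572.56 mm². φR_n = 0.75 × 469 × 572.56 × 4 × 2 = 1611.2 kN.
Bearing (10 mm plate, F_u = 450 MPa): end bolts L_c = 45 − 30/2 = 30, R_n = min(1.2×30×10×450, 2.4×27×10×450) = 162 kN/bolt; interior L_c = 86 − 30 = 56, R_n = 291.6 kN/bolt. φR_n = 0.75 × (2×162 + 2×291.6) = 680.4 kN.
Tension rupture (net): A_n = (255 − 2×32)×10 = 1910 mm² (U = 1.0, A_e = A_n). φR_n = 0.75 × 450 × 1910 = 644.6 kN.
Governing: min(1611.2, 680.4, 644.6) = 644.6 kN → net-section rupture.

644.6 kN (net-section rupture governs)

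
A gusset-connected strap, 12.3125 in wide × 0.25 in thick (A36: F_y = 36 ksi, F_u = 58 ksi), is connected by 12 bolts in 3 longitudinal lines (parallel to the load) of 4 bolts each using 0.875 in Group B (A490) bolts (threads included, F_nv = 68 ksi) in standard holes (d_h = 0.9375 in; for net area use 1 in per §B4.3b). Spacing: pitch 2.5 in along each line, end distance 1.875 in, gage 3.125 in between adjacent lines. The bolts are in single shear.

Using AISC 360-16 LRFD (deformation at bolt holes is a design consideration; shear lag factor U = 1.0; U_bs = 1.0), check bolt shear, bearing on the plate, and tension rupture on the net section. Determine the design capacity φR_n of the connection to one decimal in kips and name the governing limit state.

Bolt shear: A_b = π(0.875)²/4 = 0.60132 in². φR_n = 0.75 × 68 × 0.60132 × 12 × 1 = 368.0 kips.
Bearing (0.25 in plate, F_u = 58 ksi): end bolts L_c = 1.875 − 0.9375/2 = 1.40625, R_n = min(1.2×1.40625×0.25×58, 2.4×0.875×0.25×58) = 24.469 kips/bolt; interior L_c = 2.5 − 0.9375 = 1.5625, R_n = 27.188 kips/bolt. φR_n = 0.75 × (3×24.469 + 9×27.188) = 238.6 kips.
Tension rupture (net): A_n = (12.3125 − 3×1)×0.25 = 2.3281 in² (U = 1.0, A_e = A_n). φR_n = 0.75 × 58 × 2.3281 = 101.3 kips.
Governing: min(368.0, 238.6, 101.3) = 101.3 kips → net-section rupture.

101.3 kips (net-section rupture governs)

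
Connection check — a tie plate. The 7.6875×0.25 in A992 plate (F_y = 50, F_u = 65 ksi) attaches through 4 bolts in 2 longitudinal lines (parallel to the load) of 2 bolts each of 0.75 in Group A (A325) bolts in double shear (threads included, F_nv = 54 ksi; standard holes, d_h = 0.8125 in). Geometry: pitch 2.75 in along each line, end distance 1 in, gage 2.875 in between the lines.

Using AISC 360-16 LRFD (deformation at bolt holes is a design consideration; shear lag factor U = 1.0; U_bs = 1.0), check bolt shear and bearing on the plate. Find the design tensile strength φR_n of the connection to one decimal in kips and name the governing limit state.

61.2 kips (bearing governs)

Bolt shear: A_b = π(0.75)²/4 = 0.44179 in². φR_n = 0.75 × 54 × 0.44179 × 4 × 2 = 143.1 kips.
Bearing (0.25 in plate, F_u = 65 ksi): end bolts L_c = 1 − 0.8125/2 = 0.59375, R_n = min(1.2×0.59375×0.25×65, 2.4×0.75×0.25×65) = 11.578 kips/bolt; interior L_c = 2.75 − 0.8125 = 1.9375, R_n = 29.25 kips/bolt. φR_n = 0.75 × (2×11.578 + 2×29.25) = 61.2 kips.
Governing: min(143.1, 61.2) = 61.2 kips → bearing.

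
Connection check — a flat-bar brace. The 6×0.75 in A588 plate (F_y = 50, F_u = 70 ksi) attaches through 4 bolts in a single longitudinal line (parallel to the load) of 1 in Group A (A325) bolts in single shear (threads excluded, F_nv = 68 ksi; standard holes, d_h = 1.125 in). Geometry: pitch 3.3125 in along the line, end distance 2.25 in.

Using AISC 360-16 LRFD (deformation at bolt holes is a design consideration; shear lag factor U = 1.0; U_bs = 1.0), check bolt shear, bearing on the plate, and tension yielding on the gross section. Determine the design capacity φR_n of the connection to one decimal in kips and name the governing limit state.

Bolt shear: A_b = π(1)²/4 = 0.7854 in². φR_n = 0.75 × 68 × 0.7854 × 4 × 1 = 160.2 kips.
Bearing (0.75 in plate, F_u = 70 ksi): end bolts L_c = 2.25 − 1.125/2 = 1.6875, R_n = min(1.2×1.6875×0.75×70, 2.4×1×0.75×70) = 106.31 kips/bolt; interior L_c = 3.3125 − 1.125 = 2.1875, R_n = 126 kips/bolt. φR_n = 0.75 × (1×106.31 + 3×126) = 363.2 kips.
Tension yield (gross): A_g = 6×0.75 = 4.5 in². φR_n = 0.90 × 50 × 4.5 = 202.5 kips.
Governing: min(160.2, 363.2, 202.5) = 160.2 kips → bolt shear.

160.2 kips (bolt shear governs)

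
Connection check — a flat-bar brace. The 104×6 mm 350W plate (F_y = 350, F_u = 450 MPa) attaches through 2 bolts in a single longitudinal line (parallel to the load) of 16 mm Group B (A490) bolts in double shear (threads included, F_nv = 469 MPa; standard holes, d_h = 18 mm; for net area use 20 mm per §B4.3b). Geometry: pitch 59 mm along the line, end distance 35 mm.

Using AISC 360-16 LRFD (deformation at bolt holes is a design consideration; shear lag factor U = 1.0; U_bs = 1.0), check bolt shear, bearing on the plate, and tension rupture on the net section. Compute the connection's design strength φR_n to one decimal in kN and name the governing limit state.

140.9 kN (bearing governs)

Bolt shear: A_b = π(16)²/4 = 201.06 mm². φR_n = 0.75 × 469 × 201.06 × 2 × 2 = 282.9 kN.
Bearing (6 mm plate, F_u = 450 MPa): end bolts L_c = 35 − 18/2 = 26, R_n = min(1.2×26×6×450, 2.4×16×6×450) = 84.24 kN/bolt; interior L_c = 59 − 18 = 41, R_n = 103.68 kN/bolt. φR_n = 0.75 × (1×84.24 + 1×103.68) = 140.9 kN.
Tension rupture (net): A_n = (104 − 1×20)×6 = 504 mm² (U = 1.0, A_e = A_n). φR_n = 0.75 × 450 × 504 = 170.1 kN.
Governing: min(282.9, 140.9, 170.1) = 140.9 kN → bearing.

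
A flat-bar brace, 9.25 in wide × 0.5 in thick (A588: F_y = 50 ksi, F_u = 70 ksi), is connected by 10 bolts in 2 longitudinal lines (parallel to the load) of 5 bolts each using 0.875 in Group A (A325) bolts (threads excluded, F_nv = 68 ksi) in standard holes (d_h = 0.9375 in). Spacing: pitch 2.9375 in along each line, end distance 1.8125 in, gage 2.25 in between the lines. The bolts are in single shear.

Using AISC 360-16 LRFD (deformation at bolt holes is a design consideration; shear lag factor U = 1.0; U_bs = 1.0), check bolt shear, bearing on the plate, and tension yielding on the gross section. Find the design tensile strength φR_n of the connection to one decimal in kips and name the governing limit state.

208.1 kips (gross-section yield governs)

Bolt shear: A_b = π(0.875)²/4 = 0.60132 in². φR_n = 0.75 × 68 × 0.60132 × 10 × 1 = 306.7 kips.
Bearing (0.5 in plate, F_u = 70 ksi): end bolts L_c = 1.8125 − 0.9375/2 = 1.34375, R_n = min(1.2×1.34375×0.5×70, 2.4×0.875×0.5×70) = 56.438 kips/bolt; interior L_c = 2.9375 − 0.9375 = 2, R_n = 73.5 kips/bolt. φR_n = 0.75 × (2×56.438 + 8×73.5) = 525.7 kips.
Tension yield (gross): A_g = 9.25×0.5 = 4.625 in². φR_n = 0.90 × 50 × 4.625 = 208.1 kips.
Governing: min(306.7, 525.7, 208.1) = 208.1 kips → gross-section yield.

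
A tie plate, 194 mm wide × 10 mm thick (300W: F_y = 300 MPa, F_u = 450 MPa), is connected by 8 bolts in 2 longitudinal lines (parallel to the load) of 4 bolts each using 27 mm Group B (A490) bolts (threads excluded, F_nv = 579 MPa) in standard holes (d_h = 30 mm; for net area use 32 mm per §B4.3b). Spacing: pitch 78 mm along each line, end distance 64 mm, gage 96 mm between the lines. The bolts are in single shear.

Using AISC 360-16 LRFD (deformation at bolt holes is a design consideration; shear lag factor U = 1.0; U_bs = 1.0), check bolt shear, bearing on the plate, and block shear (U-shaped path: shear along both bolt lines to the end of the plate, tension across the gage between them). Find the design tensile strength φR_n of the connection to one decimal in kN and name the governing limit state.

969.3 kN (block shear governs)

Bolt shear: A_b = π(27)²/4 = 572.56 mm². φR_n = 0.75 × 579 × 572.56 × 8 × 1 = 1989.1 kN.
Bearing (10 mm plate, F_u = 450 MPa): end bolts L_c = 64 − 30/2 = 49, R_n = min(1.2×49×10×450, 2.4×27×10×450) = 264.6 kN/bolt; interior L_c = 78 − 30 = 48, R_n = 259.2 kN/bolt. φR_n = 0.75 × (2×264.6 + 6×259.2) = 1563.3 kN.
Block shear: shear path 2×[64+3×78] = 2×298 mm, A_gv = 5960, A_nv = 2×(298 − 3.5×32)×10 = 3720 mm²; tension across gage: (96 − 1×32)×10 = 640 mm². R_n = min(0.6×450×3720, 0.6×300×5960) + 1.0×450×640 = min(1004.4, 1072.8) + 288 = 1292.4 kN. φR_n = 0.75 × 1292.4 = 969.3 kN.
Governing: min(1989.1, 1563.3, 969.3) = 969.3 kN → block shear.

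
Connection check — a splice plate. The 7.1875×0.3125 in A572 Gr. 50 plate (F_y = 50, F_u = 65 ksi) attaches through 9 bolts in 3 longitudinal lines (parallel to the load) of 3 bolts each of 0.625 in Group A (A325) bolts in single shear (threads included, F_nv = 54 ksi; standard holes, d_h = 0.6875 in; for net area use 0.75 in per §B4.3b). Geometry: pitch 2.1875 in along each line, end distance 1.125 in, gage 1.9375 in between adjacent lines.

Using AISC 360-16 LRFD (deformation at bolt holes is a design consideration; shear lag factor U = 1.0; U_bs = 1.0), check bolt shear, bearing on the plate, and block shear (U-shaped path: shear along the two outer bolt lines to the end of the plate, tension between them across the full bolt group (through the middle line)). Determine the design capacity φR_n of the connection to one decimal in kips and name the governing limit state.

102.5 kips (block shear governs)

Bolt shear: A_b = π(0.625)²/4 = 0.3068 in². φR_n = 0.75 × 54 × 0.3068 × 9 × 1 = 111.8 kips.
Bearing (0.3125 in plate, F_u = 65 ksi): end bolts L_c = 1.125 − 0.6875/2 = 0.78125, R_n = min(1.2×0.78125×0.3125×65, 2.4×0.625×0.3125×65) = 19.043 kips/bolt; interior L_c = 2.1875 − 0.6875 = 1.5, R_n = 30.469 kips/bolt. φR_n = 0.75 × (3×19.043 + 6×30.469) = 180.0 kips.
Block shear: shear path 2×[1.125+2×2.1875] = 2×5.5 in, A_gv = 3.4375, A_nv = 2×(5.5 − 2.5×0.75)×0.3125 = 2.2656 in²; tension across gage: (3.875 − 2×0.75)×0.3125 = 0.74219 in². R_n = min(0.6×65×2.2656, 0.6×50×3.4375) + 1.0×65×0.74219 = min(88.358, 103.13) + 48.242 = 136.6 kips. φR_n = 0.75 × 136.6 = 102.5 kips.
Governing: min(111.8, 180.0, 102.5) = 102.5 kips → block shear.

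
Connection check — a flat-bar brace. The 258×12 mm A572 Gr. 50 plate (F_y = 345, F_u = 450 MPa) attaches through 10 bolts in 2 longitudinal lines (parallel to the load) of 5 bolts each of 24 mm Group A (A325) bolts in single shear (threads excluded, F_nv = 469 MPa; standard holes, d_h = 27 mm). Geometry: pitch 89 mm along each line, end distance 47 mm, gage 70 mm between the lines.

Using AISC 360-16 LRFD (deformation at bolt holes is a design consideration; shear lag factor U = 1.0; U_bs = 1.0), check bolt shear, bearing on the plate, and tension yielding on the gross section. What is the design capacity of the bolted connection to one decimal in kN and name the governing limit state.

961.3 kN (gross-section yield governs)

Bolt shear: A_b = π(24)²/4 = 452.39 mm². φR_n = 0.75 × 469 × 452.39 × 10 × 1 = 1591.3 kN.
Bearing (12 mm plate, F_u = 450 MPa): end bolts L_c = 47 − 27/2 = 33.5, R_n = min(1.2×33.5×12×450, 2.4×24×12×450) = 217.08 kN/bolt; interior L_c = 89 − 27 = 62, R_n = 311.04 kN/bolt. φR_n = 0.75 × (2×217.08 + 8×311.04) = 2191.9 kN.
Tension yield (gross): A_g = 258×12 = 3096 mm². φR_n = 0.90 × 345 × 3096 = 961.3 kN.
Governing: min(1591.3, 2191.9, 961.3) = 961.3 kN → gross-section yield.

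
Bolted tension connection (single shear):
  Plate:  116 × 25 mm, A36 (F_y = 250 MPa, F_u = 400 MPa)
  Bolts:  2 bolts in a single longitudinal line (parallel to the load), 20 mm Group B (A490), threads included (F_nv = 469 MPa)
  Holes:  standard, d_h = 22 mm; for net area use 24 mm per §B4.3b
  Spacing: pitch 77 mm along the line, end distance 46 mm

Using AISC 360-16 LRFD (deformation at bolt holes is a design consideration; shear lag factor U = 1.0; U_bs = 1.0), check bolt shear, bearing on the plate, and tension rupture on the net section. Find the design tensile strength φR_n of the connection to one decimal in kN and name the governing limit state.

Bolt shear: A_b = π(20)²/4 = 314.16 mm². φR_n = 0.75 × 469 × 314.16 × 2 × 1 = 221.0 kN.
Bearing (25 mm plate, F_u = 400 MPa): end bolts L_c = 46 − 22/2 = 35, R_n = min(1.2×35×25×400, 2.4×20×25×400) = 420 kN/bolt; interior L_c = 77 − 22 = 55, R_n = 480 kN/bolt. φR_n = 0.75 × (1×420 + 1×480) = 675.0 kN.
Tension rupture (net): A_n = (116 − 1×24)×25 = 2300 mm² (U = 1.0, A_e = A_n). φR_n = 0.75 × 400 × 2300 = 690.0 kN.
Governing: min(221.0, 675.0, 690.0) = 221.0 kN → bolt shear.

221.0 kN (bolt shear governs)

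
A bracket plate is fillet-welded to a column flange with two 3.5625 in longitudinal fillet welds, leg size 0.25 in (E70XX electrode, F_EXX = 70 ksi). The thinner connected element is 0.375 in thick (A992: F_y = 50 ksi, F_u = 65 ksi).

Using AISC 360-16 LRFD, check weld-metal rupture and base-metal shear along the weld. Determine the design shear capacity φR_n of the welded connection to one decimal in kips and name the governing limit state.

Weld metal: throat = 0.707×0.25 = 0.17675 in, L = 2×3.5625 = 7.125 in. φR_n = 0.75 × 0.6 × 70 × 0.17675 × 7.125 = 39.7 kips.
Base metal shear (0.375 in plate): yield φR_n = 1.0×0.6×50×0.375×7.125 = 80.2 kips; rupture φR_n = 0.75×0.6×65×0.375×7.125 = 78.2 kips; take 78.2 kips (rupture).
Governing: min(39.7, 78.2) = 39.7 kips → weld metal.

39.7 kips (weld metal governs)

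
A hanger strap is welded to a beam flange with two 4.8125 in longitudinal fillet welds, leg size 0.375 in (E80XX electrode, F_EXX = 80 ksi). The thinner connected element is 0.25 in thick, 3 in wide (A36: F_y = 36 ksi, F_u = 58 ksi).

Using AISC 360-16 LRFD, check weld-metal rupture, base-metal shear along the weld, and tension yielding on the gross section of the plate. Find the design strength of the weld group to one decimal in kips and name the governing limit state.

24.3 kips (gross-section yield governs)

Weld metal: throat = 0.707×0.375 = 0.26513 in, L = 2×4.8125 = 9.625 in. φR_n = 0.75 × 0.6 × 80 × 0.26513 × 9.625 = 91.9 kips.
Base metal shear (0.25 in plate): yield φR_n = 1.0×0.6×36×0.25×9.625 = 52.0 kips; rupture φR_n = 0.75×0.6×58×0.25×9.625 = 62.8 kips; take 52.0 kips (yield).
Tension yield (gross): A_g = 3×0.25 = 0.75 in². φR_n = 0.90 × 36 × 0.75 = 24.3 kips.
Governing: min(91.9, 52.0, 24.3) = 24.3 kips → gross-section yield.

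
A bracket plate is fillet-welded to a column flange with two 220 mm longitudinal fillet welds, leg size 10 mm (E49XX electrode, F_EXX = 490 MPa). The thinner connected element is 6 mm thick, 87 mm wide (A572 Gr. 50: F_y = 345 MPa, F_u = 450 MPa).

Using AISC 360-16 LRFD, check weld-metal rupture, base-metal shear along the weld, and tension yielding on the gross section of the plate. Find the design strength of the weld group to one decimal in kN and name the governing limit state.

Weld metal: throat = 0.707×10 = 7.07 mm, L = 2×220 = 440 mm. φR_n = 0.75 × 0.6 × 490 × 7.07 × 440 = 685.9 kN.
Base metal shear (6 mm plate): yield φR_n = 1.0×0.6×345×6×440 = 546.5 kN; rupture φR_n = 0.75×0.6×450×6×440 = 534.6 kN; take 534.6 kN (rupture).
Tension yield (gross): A_g = 87×6 = 522 mm². φR_n = 0.90 × 345 × 522 = 162.1 kN.
Governing: min(685.9, 534.6, 162.1) = 162.1 kN → gross-section yield.

162.1 kN (gross-section yield governs)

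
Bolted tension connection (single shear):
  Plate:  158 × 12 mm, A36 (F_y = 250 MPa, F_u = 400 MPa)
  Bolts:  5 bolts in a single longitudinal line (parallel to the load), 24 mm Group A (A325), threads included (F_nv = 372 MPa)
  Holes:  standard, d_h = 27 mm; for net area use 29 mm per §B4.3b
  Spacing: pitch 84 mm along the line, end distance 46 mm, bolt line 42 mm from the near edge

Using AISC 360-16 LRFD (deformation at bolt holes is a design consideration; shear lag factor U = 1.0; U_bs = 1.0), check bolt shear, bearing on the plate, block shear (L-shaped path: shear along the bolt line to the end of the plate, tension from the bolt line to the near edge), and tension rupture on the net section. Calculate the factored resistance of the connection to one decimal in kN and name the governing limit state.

Bolt shear: A_b = π(24)²/4 = 452.39 mm². φR_n = 0.75 × 372 × 452.39 × 5 × 1 = 631.1 kN.
Bearing (12 mm plate, F_u = 400 MPa): end bolts L_c = 46 − 27/2 = 32.5, R_n = min(1.2×32.5×12×400, 2.4×24×12×400) = 187.2 kN/bolt; interior L_c = 84 − 27 = 57, R_n = 276.48 kN/bolt. φR_n = 0.75 × (1×187.2 + 4×276.48) = 969.8 kN.
Block shear: shear path 1×[46+4×84] = 1×382 mm, A_gv = 4584, A_nv = 1×(382 − 4.5×29)×12 = 3018 mm²; tension to near edge: (42 − 0.5×29)×12 = 330 mm². R_n = min(0.6×400×3018, 0.6×250×4584) + 1.0×400×330 = min(724.32, 687.6) + 132 = 819.6 kN. φR_n = 0.75 × 819.6 = 614.7 kN.
Tension rupture (net): A_n = (158 − 1×29)×12 = 1548 mm² (U = 1.0, A_e = A_n). φR_n = 0.75 × 400 × 1548 = 464.4 kN.
Governing: min(631.1, 969.8, 614.7, 464.4) = 464.4 kN → net-section rupture.

464.4 kN (net-section rupture governs)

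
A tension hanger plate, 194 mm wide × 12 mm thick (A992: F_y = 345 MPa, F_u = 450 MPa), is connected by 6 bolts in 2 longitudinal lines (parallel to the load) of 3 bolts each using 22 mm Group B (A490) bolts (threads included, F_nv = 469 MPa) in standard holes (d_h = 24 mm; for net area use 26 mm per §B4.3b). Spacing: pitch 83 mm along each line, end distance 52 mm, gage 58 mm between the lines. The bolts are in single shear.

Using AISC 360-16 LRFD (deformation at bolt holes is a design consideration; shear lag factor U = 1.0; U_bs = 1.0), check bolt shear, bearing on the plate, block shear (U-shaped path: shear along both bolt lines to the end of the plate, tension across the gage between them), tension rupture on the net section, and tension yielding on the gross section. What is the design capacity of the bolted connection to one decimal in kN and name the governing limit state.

575.1 kN (net-section rupture governs)

Bolt shear: A_b = π(22)²/4 = 380.13 mm². φR_n = 0.75 × 469 × 380.13 × 6 × 1 = 802.3 kN.
Bearing (12 mm plate, F_u = 450 MPa): end bolts L_c = 52 − 24/2 = 40, R_n = min(1.2×40×12×450, 2.4×22×12×450) = 259.2 kN/bolt; interior L_c = 83 − 24 = 59, R_n = 285.12 kN/bolt. φR_n = 0.75 × (2×259.2 + 4×285.12) = 1244.2 kN.
Block shear: shear path 2×[52+2×83] = 2×218 mm, A_gv = 5232, A_nv = 2×(218 − 2.5×26)×12 = 3672 mm²; tension across gage: (58 − 1×26)×12 = 384 mm². R_n = min(0.6×450×3672, 0.6×345×5232) + 1.0×450×384 = min(991.44, 1083) + 172.8 = 1164.2 kN. φR_n = 0.75 × 1164.2 = 873.2 kN.
Tension rupture (net): A_n = (194 − 2×26)×12 = 1704 mm² (U = 1.0, A_e = A_n). φR_n = 0.75 × 450 × 1704 = 575.1 kN.
Tension yield (gross): A_g = 194×12 = 2328 mm². φR_n = 0.90 × 345 × 2328 = 722.8 kN.
Governing: min(802.3, 1244.2, 873.2, 575.1, 722.8) = 575.1 kN → net-section rupture.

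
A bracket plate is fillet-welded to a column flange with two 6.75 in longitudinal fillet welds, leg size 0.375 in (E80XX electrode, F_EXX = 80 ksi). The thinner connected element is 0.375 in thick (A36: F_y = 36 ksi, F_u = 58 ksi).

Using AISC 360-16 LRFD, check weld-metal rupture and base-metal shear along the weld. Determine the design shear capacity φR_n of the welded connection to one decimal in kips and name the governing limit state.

Weld metal: throat = 0.707×0.375 = 0.26513 in, L = 2×6.75 = 13.5 in. φR_n = 0.75 × 0.6 × 80 × 0.26513 × 13.5 = 128.9 kips.
Base metal shear (0.375 in plate): yield φR_n = 1.0×0.6×36×0.375×13.5 = 109.4 kips; rupture φR_n = 0.75×0.6×58×0.375×13.5 = 132.1 kips; take 109.4 kips (yield).
Governing: min(128.9, 109.4) = 109.4 kips → base-metal shear.

109.4 kips (base-metal shear governs)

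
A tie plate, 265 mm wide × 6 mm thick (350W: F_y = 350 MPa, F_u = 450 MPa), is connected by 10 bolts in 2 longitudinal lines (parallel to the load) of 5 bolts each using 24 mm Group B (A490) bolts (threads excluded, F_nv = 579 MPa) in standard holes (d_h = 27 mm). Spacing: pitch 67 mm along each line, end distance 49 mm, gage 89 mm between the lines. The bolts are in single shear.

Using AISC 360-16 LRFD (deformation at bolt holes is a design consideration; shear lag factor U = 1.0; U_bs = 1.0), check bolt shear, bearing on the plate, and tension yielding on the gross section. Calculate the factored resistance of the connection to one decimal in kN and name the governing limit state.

500.9 kN (gross-section yield governs)

Bolt shear: A_b = π(24)²/4 = 452.39 mm². φR_n = 0.75 × 579 × 452.39 × 10 × 1 = 1964.5 kN.
Bearing (6 mm plate, F_u = 450 MPa): end bolts L_c = 49 − 27/2 = 35.5, R_n = min(1.2×35.5×6×450, 2.4×24×6×450) = 115.02 kN/bolt; interior L_c = 67 − 27 = 40, R_n = 129.6 kN/bolt. φR_n = 0.75 × (2×115.02 + 8×129.6) = 950.1 kN.
Tension yield (gross): A_g = 265×6 = 1590 mm². φR_n = 0.90 × 350 × 1590 = 500.9 kN.
Governing: min(1964.5, 950.1, 500.9) = 500.9 kN → gross-section yield.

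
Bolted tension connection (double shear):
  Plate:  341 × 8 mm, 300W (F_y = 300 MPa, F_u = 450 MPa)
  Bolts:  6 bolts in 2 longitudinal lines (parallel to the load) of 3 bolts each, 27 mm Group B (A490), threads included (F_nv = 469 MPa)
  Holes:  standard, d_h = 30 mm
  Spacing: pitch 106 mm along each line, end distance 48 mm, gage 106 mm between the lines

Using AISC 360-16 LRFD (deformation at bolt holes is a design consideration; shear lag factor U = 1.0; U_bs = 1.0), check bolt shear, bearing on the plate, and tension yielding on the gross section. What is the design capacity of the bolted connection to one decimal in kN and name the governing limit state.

736.6 kN (gross-section yield governs)

Bolt shear: A_b = π(27)²/4 = 572.56 mm². φR_n = 0.75 × 469 × 572.56 × 6 × 2 = 2416.8 kN.
Bearing (8 mm plate, F_u = 450 MPa): end bolts L_c = 48 − 30/2 = 33, R_n = min(1.2×33×8×450, 2.4×27×8×450) = 142.56 kN/bolt; interior L_c = 106 − 30 = 76, R_n = 233.28 kN/bolt. φR_n = 0.75 × (2×142.56 + 4×233.28) = 913.7 kN.
Tension yield (gross): A_g = 341×8 = 2728 mm². φR_n = 0.90 × 300 × 2728 = 736.6 kN.
Governing: min(2416.8, 913.7, 736.6) = 736.6 kN → gross-section yield.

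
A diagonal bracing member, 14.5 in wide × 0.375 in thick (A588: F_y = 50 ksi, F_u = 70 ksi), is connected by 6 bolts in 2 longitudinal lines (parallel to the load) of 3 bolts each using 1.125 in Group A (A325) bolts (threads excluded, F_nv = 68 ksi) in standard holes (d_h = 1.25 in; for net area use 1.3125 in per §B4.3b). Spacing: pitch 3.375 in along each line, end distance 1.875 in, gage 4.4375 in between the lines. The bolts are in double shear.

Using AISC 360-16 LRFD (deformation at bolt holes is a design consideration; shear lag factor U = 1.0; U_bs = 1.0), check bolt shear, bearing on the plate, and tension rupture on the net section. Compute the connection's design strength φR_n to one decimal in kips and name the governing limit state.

233.8 kips (net-section rupture governs)

Bolt shear: A_b = π(1.125)²/4 = 0.99402 in². φR_n = 0.75 × 68 × 0.99402 × 6 × 2 = 608.3 kips.
Bearing (0.375 in plate, F_u = 70 ksi): end bolts L_c = 1.875 − 1.25/2 = 1.25, R_n = min(1.2×1.25×0.375×70, 2.4×1.125×0.375×70) = 39.375 kips/bolt; interior L_c = 3.375 − 1.25 = 2.125, R_n = 66.938 kips/bolt. φR_n = 0.75 × (2×39.375 + 4×66.938) = 259.9 kips.
Tension rupture (net): A_n = (14.5 − 2×1.3125)×0.375 = 4.4531 in² (U = 1.0, A_e = A_n). φR_n = 0.75 × 70 × 4.4531 = 233.8 kips.
Governing: min(608.3, 259.9, 233.8) = 233.8 kips → net-section rupture.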